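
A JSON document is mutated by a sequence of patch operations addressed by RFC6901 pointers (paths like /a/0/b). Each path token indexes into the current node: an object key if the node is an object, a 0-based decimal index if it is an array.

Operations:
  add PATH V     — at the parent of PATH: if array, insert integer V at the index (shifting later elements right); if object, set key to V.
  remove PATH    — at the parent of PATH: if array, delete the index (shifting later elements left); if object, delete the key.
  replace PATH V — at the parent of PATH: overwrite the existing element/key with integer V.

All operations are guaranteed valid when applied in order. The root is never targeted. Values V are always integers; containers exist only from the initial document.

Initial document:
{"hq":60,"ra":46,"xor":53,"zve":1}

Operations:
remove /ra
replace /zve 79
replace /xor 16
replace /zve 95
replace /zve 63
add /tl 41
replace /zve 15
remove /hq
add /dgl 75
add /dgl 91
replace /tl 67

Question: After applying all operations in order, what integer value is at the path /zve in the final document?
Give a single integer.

After op 1 (remove /ra): {"hq":60,"xor":53,"zve":1}
After op 2 (replace /zve 79): {"hq":60,"xor":53,"zve":79}
After op 3 (replace /xor 16): {"hq":60,"xor":16,"zve":79}
After op 4 (replace /zve 95): {"hq":60,"xor":16,"zve":95}
After op 5 (replace /zve 63): {"hq":60,"xor":16,"zve":63}
After op 6 (add /tl 41): {"hq":60,"tl":41,"xor":16,"zve":63}
After op 7 (replace /zve 15): {"hq":60,"tl":41,"xor":16,"zve":15}
After op 8 (remove /hq): {"tl":41,"xor":16,"zve":15}
After op 9 (add /dgl 75): {"dgl":75,"tl":41,"xor":16,"zve":15}
After op 10 (add /dgl 91): {"dgl":91,"tl":41,"xor":16,"zve":15}
After op 11 (replace /tl 67): {"dgl":91,"tl":67,"xor":16,"zve":15}
Value at /zve: 15

Answer: 15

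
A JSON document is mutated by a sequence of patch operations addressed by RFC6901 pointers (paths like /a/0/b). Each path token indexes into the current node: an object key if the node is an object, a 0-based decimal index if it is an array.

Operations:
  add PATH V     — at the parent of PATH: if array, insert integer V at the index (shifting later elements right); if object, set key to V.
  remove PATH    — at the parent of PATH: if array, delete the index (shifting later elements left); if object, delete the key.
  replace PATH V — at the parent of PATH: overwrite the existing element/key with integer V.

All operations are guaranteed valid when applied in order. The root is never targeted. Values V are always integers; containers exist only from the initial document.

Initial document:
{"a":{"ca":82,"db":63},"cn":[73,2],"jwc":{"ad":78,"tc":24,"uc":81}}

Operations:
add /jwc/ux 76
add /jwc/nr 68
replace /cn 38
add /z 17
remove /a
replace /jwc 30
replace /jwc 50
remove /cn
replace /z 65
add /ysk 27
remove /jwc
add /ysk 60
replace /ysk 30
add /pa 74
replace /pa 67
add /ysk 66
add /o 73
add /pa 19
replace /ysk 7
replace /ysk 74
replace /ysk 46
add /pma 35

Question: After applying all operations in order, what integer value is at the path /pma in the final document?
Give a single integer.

After op 1 (add /jwc/ux 76): {"a":{"ca":82,"db":63},"cn":[73,2],"jwc":{"ad":78,"tc":24,"uc":81,"ux":76}}
After op 2 (add /jwc/nr 68): {"a":{"ca":82,"db":63},"cn":[73,2],"jwc":{"ad":78,"nr":68,"tc":24,"uc":81,"ux":76}}
After op 3 (replace /cn 38): {"a":{"ca":82,"db":63},"cn":38,"jwc":{"ad":78,"nr":68,"tc":24,"uc":81,"ux":76}}
After op 4 (add /z 17): {"a":{"ca":82,"db":63},"cn":38,"jwc":{"ad":78,"nr":68,"tc":24,"uc":81,"ux":76},"z":17}
After op 5 (remove /a): {"cn":38,"jwc":{"ad":78,"nr":68,"tc":24,"uc":81,"ux":76},"z":17}
After op 6 (replace /jwc 30): {"cn":38,"jwc":30,"z":17}
After op 7 (replace /jwc 50): {"cn":38,"jwc":50,"z":17}
After op 8 (remove /cn): {"jwc":50,"z":17}
After op 9 (replace /z 65): {"jwc":50,"z":65}
After op 10 (add /ysk 27): {"jwc":50,"ysk":27,"z":65}
After op 11 (remove /jwc): {"ysk":27,"z":65}
After op 12 (add /ysk 60): {"ysk":60,"z":65}
After op 13 (replace /ysk 30): {"ysk":30,"z":65}
After op 14 (add /pa 74): {"pa":74,"ysk":30,"z":65}
After op 15 (replace /pa 67): {"pa":67,"ysk":30,"z":65}
After op 16 (add /ysk 66): {"pa":67,"ysk":66,"z":65}
After op 17 (add /o 73): {"o":73,"pa":67,"ysk":66,"z":65}
After op 18 (add /pa 19): {"o":73,"pa":19,"ysk":66,"z":65}
After op 19 (replace /ysk 7): {"o":73,"pa":19,"ysk":7,"z":65}
After op 20 (replace /ysk 74): {"o":73,"pa":19,"ysk":74,"z":65}
After op 21 (replace /ysk 46): {"o":73,"pa":19,"ysk":46,"z":65}
After op 22 (add /pma 35): {"o":73,"pa":19,"pma":35,"ysk":46,"z":65}
Value at /pma: 35

Answer: 35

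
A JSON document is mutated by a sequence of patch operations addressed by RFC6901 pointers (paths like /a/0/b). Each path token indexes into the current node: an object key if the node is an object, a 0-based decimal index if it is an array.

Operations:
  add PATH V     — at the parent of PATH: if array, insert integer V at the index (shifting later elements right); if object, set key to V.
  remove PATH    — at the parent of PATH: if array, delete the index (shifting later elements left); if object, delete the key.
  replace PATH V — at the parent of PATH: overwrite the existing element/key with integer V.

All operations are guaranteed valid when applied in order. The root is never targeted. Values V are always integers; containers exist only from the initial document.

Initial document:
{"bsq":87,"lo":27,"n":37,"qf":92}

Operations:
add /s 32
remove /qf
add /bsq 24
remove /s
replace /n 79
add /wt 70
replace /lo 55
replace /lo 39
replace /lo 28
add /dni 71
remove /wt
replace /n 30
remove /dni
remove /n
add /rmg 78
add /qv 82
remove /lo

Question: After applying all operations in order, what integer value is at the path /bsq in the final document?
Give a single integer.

After op 1 (add /s 32): {"bsq":87,"lo":27,"n":37,"qf":92,"s":32}
After op 2 (remove /qf): {"bsq":87,"lo":27,"n":37,"s":32}
After op 3 (add /bsq 24): {"bsq":24,"lo":27,"n":37,"s":32}
After op 4 (remove /s): {"bsq":24,"lo":27,"n":37}
After op 5 (replace /n 79): {"bsq":24,"lo":27,"n":79}
After op 6 (add /wt 70): {"bsq":24,"lo":27,"n":79,"wt":70}
After op 7 (replace /lo 55): {"bsq":24,"lo":55,"n":79,"wt":70}
After op 8 (replace /lo 39): {"bsq":24,"lo":39,"n":79,"wt":70}
After op 9 (replace /lo 28): {"bsq":24,"lo":28,"n":79,"wt":70}
After op 10 (add /dni 71): {"bsq":24,"dni":71,"lo":28,"n":79,"wt":70}
After op 11 (remove /wt): {"bsq":24,"dni":71,"lo":28,"n":79}
After op 12 (replace /n 30): {"bsq":24,"dni":71,"lo":28,"n":30}
After op 13 (remove /dni): {"bsq":24,"lo":28,"n":30}
After op 14 (remove /n): {"bsq":24,"lo":28}
After op 15 (add /rmg 78): {"bsq":24,"lo":28,"rmg":78}
After op 16 (add /qv 82): {"bsq":24,"lo":28,"qv":82,"rmg":78}
After op 17 (remove /lo): {"bsq":24,"qv":82,"rmg":78}
Value at /bsq: 24

Answer: 24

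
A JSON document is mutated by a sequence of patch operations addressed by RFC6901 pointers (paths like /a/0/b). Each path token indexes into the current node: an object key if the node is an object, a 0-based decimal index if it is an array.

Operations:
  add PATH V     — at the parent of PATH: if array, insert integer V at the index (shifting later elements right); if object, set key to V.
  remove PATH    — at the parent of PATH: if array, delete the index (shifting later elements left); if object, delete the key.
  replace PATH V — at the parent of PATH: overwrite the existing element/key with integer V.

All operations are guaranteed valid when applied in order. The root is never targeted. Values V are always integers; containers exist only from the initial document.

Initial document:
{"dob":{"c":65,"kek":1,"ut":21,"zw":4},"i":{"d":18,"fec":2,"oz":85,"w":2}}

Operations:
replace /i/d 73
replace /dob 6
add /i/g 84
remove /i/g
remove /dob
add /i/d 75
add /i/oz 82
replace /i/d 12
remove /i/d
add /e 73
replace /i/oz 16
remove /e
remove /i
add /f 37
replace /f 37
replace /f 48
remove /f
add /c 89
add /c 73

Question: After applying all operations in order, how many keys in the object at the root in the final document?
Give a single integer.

After op 1 (replace /i/d 73): {"dob":{"c":65,"kek":1,"ut":21,"zw":4},"i":{"d":73,"fec":2,"oz":85,"w":2}}
After op 2 (replace /dob 6): {"dob":6,"i":{"d":73,"fec":2,"oz":85,"w":2}}
After op 3 (add /i/g 84): {"dob":6,"i":{"d":73,"fec":2,"g":84,"oz":85,"w":2}}
After op 4 (remove /i/g): {"dob":6,"i":{"d":73,"fec":2,"oz":85,"w":2}}
After op 5 (remove /dob): {"i":{"d":73,"fec":2,"oz":85,"w":2}}
After op 6 (add /i/d 75): {"i":{"d":75,"fec":2,"oz":85,"w":2}}
After op 7 (add /i/oz 82): {"i":{"d":75,"fec":2,"oz":82,"w":2}}
After op 8 (replace /i/d 12): {"i":{"d":12,"fec":2,"oz":82,"w":2}}
After op 9 (remove /i/d): {"i":{"fec":2,"oz":82,"w":2}}
After op 10 (add /e 73): {"e":73,"i":{"fec":2,"oz":82,"w":2}}
After op 11 (replace /i/oz 16): {"e":73,"i":{"fec":2,"oz":16,"w":2}}
After op 12 (remove /e): {"i":{"fec":2,"oz":16,"w":2}}
After op 13 (remove /i): {}
After op 14 (add /f 37): {"f":37}
After op 15 (replace /f 37): {"f":37}
After op 16 (replace /f 48): {"f":48}
After op 17 (remove /f): {}
After op 18 (add /c 89): {"c":89}
After op 19 (add /c 73): {"c":73}
Size at the root: 1

Answer: 1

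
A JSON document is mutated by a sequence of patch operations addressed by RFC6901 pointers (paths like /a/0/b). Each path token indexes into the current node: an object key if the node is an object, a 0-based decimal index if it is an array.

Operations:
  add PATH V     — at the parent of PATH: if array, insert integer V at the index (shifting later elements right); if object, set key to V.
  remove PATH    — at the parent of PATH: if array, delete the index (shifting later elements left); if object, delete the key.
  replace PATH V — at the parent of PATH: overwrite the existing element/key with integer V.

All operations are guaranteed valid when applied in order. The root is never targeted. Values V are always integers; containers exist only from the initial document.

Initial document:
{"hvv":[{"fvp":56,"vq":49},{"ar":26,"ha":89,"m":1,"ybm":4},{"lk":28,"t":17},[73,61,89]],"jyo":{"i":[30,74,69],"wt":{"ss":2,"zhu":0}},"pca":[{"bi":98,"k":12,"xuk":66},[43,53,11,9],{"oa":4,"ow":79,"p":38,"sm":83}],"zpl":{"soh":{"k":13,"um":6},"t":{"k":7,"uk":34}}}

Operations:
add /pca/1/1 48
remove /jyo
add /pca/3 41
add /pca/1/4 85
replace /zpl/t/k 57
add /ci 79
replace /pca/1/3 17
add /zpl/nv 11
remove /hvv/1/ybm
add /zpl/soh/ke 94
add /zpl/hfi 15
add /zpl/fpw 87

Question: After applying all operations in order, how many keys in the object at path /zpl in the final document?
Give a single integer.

After op 1 (add /pca/1/1 48): {"hvv":[{"fvp":56,"vq":49},{"ar":26,"ha":89,"m":1,"ybm":4},{"lk":28,"t":17},[73,61,89]],"jyo":{"i":[30,74,69],"wt":{"ss":2,"zhu":0}},"pca":[{"bi":98,"k":12,"xuk":66},[43,48,53,11,9],{"oa":4,"ow":79,"p":38,"sm":83}],"zpl":{"soh":{"k":13,"um":6},"t":{"k":7,"uk":34}}}
After op 2 (remove /jyo): {"hvv":[{"fvp":56,"vq":49},{"ar":26,"ha":89,"m":1,"ybm":4},{"lk":28,"t":17},[73,61,89]],"pca":[{"bi":98,"k":12,"xuk":66},[43,48,53,11,9],{"oa":4,"ow":79,"p":38,"sm":83}],"zpl":{"soh":{"k":13,"um":6},"t":{"k":7,"uk":34}}}
After op 3 (add /pca/3 41): {"hvv":[{"fvp":56,"vq":49},{"ar":26,"ha":89,"m":1,"ybm":4},{"lk":28,"t":17},[73,61,89]],"pca":[{"bi":98,"k":12,"xuk":66},[43,48,53,11,9],{"oa":4,"ow":79,"p":38,"sm":83},41],"zpl":{"soh":{"k":13,"um":6},"t":{"k":7,"uk":34}}}
After op 4 (add /pca/1/4 85): {"hvv":[{"fvp":56,"vq":49},{"ar":26,"ha":89,"m":1,"ybm":4},{"lk":28,"t":17},[73,61,89]],"pca":[{"bi":98,"k":12,"xuk":66},[43,48,53,11,85,9],{"oa":4,"ow":79,"p":38,"sm":83},41],"zpl":{"soh":{"k":13,"um":6},"t":{"k":7,"uk":34}}}
After op 5 (replace /zpl/t/k 57): {"hvv":[{"fvp":56,"vq":49},{"ar":26,"ha":89,"m":1,"ybm":4},{"lk":28,"t":17},[73,61,89]],"pca":[{"bi":98,"k":12,"xuk":66},[43,48,53,11,85,9],{"oa":4,"ow":79,"p":38,"sm":83},41],"zpl":{"soh":{"k":13,"um":6},"t":{"k":57,"uk":34}}}
After op 6 (add /ci 79): {"ci":79,"hvv":[{"fvp":56,"vq":49},{"ar":26,"ha":89,"m":1,"ybm":4},{"lk":28,"t":17},[73,61,89]],"pca":[{"bi":98,"k":12,"xuk":66},[43,48,53,11,85,9],{"oa":4,"ow":79,"p":38,"sm":83},41],"zpl":{"soh":{"k":13,"um":6},"t":{"k":57,"uk":34}}}
After op 7 (replace /pca/1/3 17): {"ci":79,"hvv":[{"fvp":56,"vq":49},{"ar":26,"ha":89,"m":1,"ybm":4},{"lk":28,"t":17},[73,61,89]],"pca":[{"bi":98,"k":12,"xuk":66},[43,48,53,17,85,9],{"oa":4,"ow":79,"p":38,"sm":83},41],"zpl":{"soh":{"k":13,"um":6},"t":{"k":57,"uk":34}}}
After op 8 (add /zpl/nv 11): {"ci":79,"hvv":[{"fvp":56,"vq":49},{"ar":26,"ha":89,"m":1,"ybm":4},{"lk":28,"t":17},[73,61,89]],"pca":[{"bi":98,"k":12,"xuk":66},[43,48,53,17,85,9],{"oa":4,"ow":79,"p":38,"sm":83},41],"zpl":{"nv":11,"soh":{"k":13,"um":6},"t":{"k":57,"uk":34}}}
After op 9 (remove /hvv/1/ybm): {"ci":79,"hvv":[{"fvp":56,"vq":49},{"ar":26,"ha":89,"m":1},{"lk":28,"t":17},[73,61,89]],"pca":[{"bi":98,"k":12,"xuk":66},[43,48,53,17,85,9],{"oa":4,"ow":79,"p":38,"sm":83},41],"zpl":{"nv":11,"soh":{"k":13,"um":6},"t":{"k":57,"uk":34}}}
After op 10 (add /zpl/soh/ke 94): {"ci":79,"hvv":[{"fvp":56,"vq":49},{"ar":26,"ha":89,"m":1},{"lk":28,"t":17},[73,61,89]],"pca":[{"bi":98,"k":12,"xuk":66},[43,48,53,17,85,9],{"oa":4,"ow":79,"p":38,"sm":83},41],"zpl":{"nv":11,"soh":{"k":13,"ke":94,"um":6},"t":{"k":57,"uk":34}}}
After op 11 (add /zpl/hfi 15): {"ci":79,"hvv":[{"fvp":56,"vq":49},{"ar":26,"ha":89,"m":1},{"lk":28,"t":17},[73,61,89]],"pca":[{"bi":98,"k":12,"xuk":66},[43,48,53,17,85,9],{"oa":4,"ow":79,"p":38,"sm":83},41],"zpl":{"hfi":15,"nv":11,"soh":{"k":13,"ke":94,"um":6},"t":{"k":57,"uk":34}}}
After op 12 (add /zpl/fpw 87): {"ci":79,"hvv":[{"fvp":56,"vq":49},{"ar":26,"ha":89,"m":1},{"lk":28,"t":17},[73,61,89]],"pca":[{"bi":98,"k":12,"xuk":66},[43,48,53,17,85,9],{"oa":4,"ow":79,"p":38,"sm":83},41],"zpl":{"fpw":87,"hfi":15,"nv":11,"soh":{"k":13,"ke":94,"um":6},"t":{"k":57,"uk":34}}}
Size at path /zpl: 5

Answer: 5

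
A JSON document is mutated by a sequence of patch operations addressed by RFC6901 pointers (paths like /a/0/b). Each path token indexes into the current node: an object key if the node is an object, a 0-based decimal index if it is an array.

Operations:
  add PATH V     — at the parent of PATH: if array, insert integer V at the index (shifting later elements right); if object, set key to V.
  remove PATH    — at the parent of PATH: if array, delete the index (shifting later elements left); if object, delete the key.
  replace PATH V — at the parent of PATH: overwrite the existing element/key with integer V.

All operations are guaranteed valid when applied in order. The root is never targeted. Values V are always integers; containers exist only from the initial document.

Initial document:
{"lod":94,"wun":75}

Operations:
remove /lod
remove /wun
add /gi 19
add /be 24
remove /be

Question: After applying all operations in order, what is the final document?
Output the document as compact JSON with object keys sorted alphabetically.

After op 1 (remove /lod): {"wun":75}
After op 2 (remove /wun): {}
After op 3 (add /gi 19): {"gi":19}
After op 4 (add /be 24): {"be":24,"gi":19}
After op 5 (remove /be): {"gi":19}

Answer: {"gi":19}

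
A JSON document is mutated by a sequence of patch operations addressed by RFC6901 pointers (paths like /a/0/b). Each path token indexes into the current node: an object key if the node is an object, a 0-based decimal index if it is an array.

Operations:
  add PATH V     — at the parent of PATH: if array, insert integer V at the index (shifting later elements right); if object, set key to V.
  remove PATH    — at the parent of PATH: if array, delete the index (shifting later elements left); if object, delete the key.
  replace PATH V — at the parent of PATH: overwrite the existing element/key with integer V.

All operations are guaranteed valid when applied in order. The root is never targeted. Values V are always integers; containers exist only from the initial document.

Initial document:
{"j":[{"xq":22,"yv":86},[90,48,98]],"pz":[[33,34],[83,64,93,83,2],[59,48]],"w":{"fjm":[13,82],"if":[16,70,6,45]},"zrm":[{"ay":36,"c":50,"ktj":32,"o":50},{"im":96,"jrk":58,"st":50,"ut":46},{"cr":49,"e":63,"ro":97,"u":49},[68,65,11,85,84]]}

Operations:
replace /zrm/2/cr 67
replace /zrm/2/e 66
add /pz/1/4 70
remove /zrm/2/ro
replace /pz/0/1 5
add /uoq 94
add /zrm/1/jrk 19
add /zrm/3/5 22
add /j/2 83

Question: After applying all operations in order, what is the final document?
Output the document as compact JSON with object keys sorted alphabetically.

After op 1 (replace /zrm/2/cr 67): {"j":[{"xq":22,"yv":86},[90,48,98]],"pz":[[33,34],[83,64,93,83,2],[59,48]],"w":{"fjm":[13,82],"if":[16,70,6,45]},"zrm":[{"ay":36,"c":50,"ktj":32,"o":50},{"im":96,"jrk":58,"st":50,"ut":46},{"cr":67,"e":63,"ro":97,"u":49},[68,65,11,85,84]]}
After op 2 (replace /zrm/2/e 66): {"j":[{"xq":22,"yv":86},[90,48,98]],"pz":[[33,34],[83,64,93,83,2],[59,48]],"w":{"fjm":[13,82],"if":[16,70,6,45]},"zrm":[{"ay":36,"c":50,"ktj":32,"o":50},{"im":96,"jrk":58,"st":50,"ut":46},{"cr":67,"e":66,"ro":97,"u":49},[68,65,11,85,84]]}
After op 3 (add /pz/1/4 70): {"j":[{"xq":22,"yv":86},[90,48,98]],"pz":[[33,34],[83,64,93,83,70,2],[59,48]],"w":{"fjm":[13,82],"if":[16,70,6,45]},"zrm":[{"ay":36,"c":50,"ktj":32,"o":50},{"im":96,"jrk":58,"st":50,"ut":46},{"cr":67,"e":66,"ro":97,"u":49},[68,65,11,85,84]]}
After op 4 (remove /zrm/2/ro): {"j":[{"xq":22,"yv":86},[90,48,98]],"pz":[[33,34],[83,64,93,83,70,2],[59,48]],"w":{"fjm":[13,82],"if":[16,70,6,45]},"zrm":[{"ay":36,"c":50,"ktj":32,"o":50},{"im":96,"jrk":58,"st":50,"ut":46},{"cr":67,"e":66,"u":49},[68,65,11,85,84]]}
After op 5 (replace /pz/0/1 5): {"j":[{"xq":22,"yv":86},[90,48,98]],"pz":[[33,5],[83,64,93,83,70,2],[59,48]],"w":{"fjm":[13,82],"if":[16,70,6,45]},"zrm":[{"ay":36,"c":50,"ktj":32,"o":50},{"im":96,"jrk":58,"st":50,"ut":46},{"cr":67,"e":66,"u":49},[68,65,11,85,84]]}
After op 6 (add /uoq 94): {"j":[{"xq":22,"yv":86},[90,48,98]],"pz":[[33,5],[83,64,93,83,70,2],[59,48]],"uoq":94,"w":{"fjm":[13,82],"if":[16,70,6,45]},"zrm":[{"ay":36,"c":50,"ktj":32,"o":50},{"im":96,"jrk":58,"st":50,"ut":46},{"cr":67,"e":66,"u":49},[68,65,11,85,84]]}
After op 7 (add /zrm/1/jrk 19): {"j":[{"xq":22,"yv":86},[90,48,98]],"pz":[[33,5],[83,64,93,83,70,2],[59,48]],"uoq":94,"w":{"fjm":[13,82],"if":[16,70,6,45]},"zrm":[{"ay":36,"c":50,"ktj":32,"o":50},{"im":96,"jrk":19,"st":50,"ut":46},{"cr":67,"e":66,"u":49},[68,65,11,85,84]]}
After op 8 (add /zrm/3/5 22): {"j":[{"xq":22,"yv":86},[90,48,98]],"pz":[[33,5],[83,64,93,83,70,2],[59,48]],"uoq":94,"w":{"fjm":[13,82],"if":[16,70,6,45]},"zrm":[{"ay":36,"c":50,"ktj":32,"o":50},{"im":96,"jrk":19,"st":50,"ut":46},{"cr":67,"e":66,"u":49},[68,65,11,85,84,22]]}
After op 9 (add /j/2 83): {"j":[{"xq":22,"yv":86},[90,48,98],83],"pz":[[33,5],[83,64,93,83,70,2],[59,48]],"uoq":94,"w":{"fjm":[13,82],"if":[16,70,6,45]},"zrm":[{"ay":36,"c":50,"ktj":32,"o":50},{"im":96,"jrk":19,"st":50,"ut":46},{"cr":67,"e":66,"u":49},[68,65,11,85,84,22]]}

Answer: {"j":[{"xq":22,"yv":86},[90,48,98],83],"pz":[[33,5],[83,64,93,83,70,2],[59,48]],"uoq":94,"w":{"fjm":[13,82],"if":[16,70,6,45]},"zrm":[{"ay":36,"c":50,"ktj":32,"o":50},{"im":96,"jrk":19,"st":50,"ut":46},{"cr":67,"e":66,"u":49},[68,65,11,85,84,22]]}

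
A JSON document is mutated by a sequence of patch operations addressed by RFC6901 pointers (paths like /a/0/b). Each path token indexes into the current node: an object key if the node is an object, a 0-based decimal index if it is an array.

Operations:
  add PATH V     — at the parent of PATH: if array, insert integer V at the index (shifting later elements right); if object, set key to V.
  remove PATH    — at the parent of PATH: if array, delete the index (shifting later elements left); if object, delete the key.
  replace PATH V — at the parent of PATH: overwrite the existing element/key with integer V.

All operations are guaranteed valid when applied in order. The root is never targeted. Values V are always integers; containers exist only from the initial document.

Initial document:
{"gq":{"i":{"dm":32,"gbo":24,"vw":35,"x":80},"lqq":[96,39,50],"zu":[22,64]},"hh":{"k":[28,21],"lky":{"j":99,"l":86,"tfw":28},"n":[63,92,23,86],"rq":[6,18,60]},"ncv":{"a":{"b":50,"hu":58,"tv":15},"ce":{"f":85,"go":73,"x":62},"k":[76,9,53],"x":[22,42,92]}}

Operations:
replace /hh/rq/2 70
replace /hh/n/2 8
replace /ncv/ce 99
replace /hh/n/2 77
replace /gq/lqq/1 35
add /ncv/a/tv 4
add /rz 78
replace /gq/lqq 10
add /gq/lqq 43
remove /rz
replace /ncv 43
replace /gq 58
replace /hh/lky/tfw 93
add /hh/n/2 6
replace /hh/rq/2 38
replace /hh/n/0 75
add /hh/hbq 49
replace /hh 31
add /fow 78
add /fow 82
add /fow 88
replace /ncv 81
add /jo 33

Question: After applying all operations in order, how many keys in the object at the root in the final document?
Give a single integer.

After op 1 (replace /hh/rq/2 70): {"gq":{"i":{"dm":32,"gbo":24,"vw":35,"x":80},"lqq":[96,39,50],"zu":[22,64]},"hh":{"k":[28,21],"lky":{"j":99,"l":86,"tfw":28},"n":[63,92,23,86],"rq":[6,18,70]},"ncv":{"a":{"b":50,"hu":58,"tv":15},"ce":{"f":85,"go":73,"x":62},"k":[76,9,53],"x":[22,42,92]}}
After op 2 (replace /hh/n/2 8): {"gq":{"i":{"dm":32,"gbo":24,"vw":35,"x":80},"lqq":[96,39,50],"zu":[22,64]},"hh":{"k":[28,21],"lky":{"j":99,"l":86,"tfw":28},"n":[63,92,8,86],"rq":[6,18,70]},"ncv":{"a":{"b":50,"hu":58,"tv":15},"ce":{"f":85,"go":73,"x":62},"k":[76,9,53],"x":[22,42,92]}}
After op 3 (replace /ncv/ce 99): {"gq":{"i":{"dm":32,"gbo":24,"vw":35,"x":80},"lqq":[96,39,50],"zu":[22,64]},"hh":{"k":[28,21],"lky":{"j":99,"l":86,"tfw":28},"n":[63,92,8,86],"rq":[6,18,70]},"ncv":{"a":{"b":50,"hu":58,"tv":15},"ce":99,"k":[76,9,53],"x":[22,42,92]}}
After op 4 (replace /hh/n/2 77): {"gq":{"i":{"dm":32,"gbo":24,"vw":35,"x":80},"lqq":[96,39,50],"zu":[22,64]},"hh":{"k":[28,21],"lky":{"j":99,"l":86,"tfw":28},"n":[63,92,77,86],"rq":[6,18,70]},"ncv":{"a":{"b":50,"hu":58,"tv":15},"ce":99,"k":[76,9,53],"x":[22,42,92]}}
After op 5 (replace /gq/lqq/1 35): {"gq":{"i":{"dm":32,"gbo":24,"vw":35,"x":80},"lqq":[96,35,50],"zu":[22,64]},"hh":{"k":[28,21],"lky":{"j":99,"l":86,"tfw":28},"n":[63,92,77,86],"rq":[6,18,70]},"ncv":{"a":{"b":50,"hu":58,"tv":15},"ce":99,"k":[76,9,53],"x":[22,42,92]}}
After op 6 (add /ncv/a/tv 4): {"gq":{"i":{"dm":32,"gbo":24,"vw":35,"x":80},"lqq":[96,35,50],"zu":[22,64]},"hh":{"k":[28,21],"lky":{"j":99,"l":86,"tfw":28},"n":[63,92,77,86],"rq":[6,18,70]},"ncv":{"a":{"b":50,"hu":58,"tv":4},"ce":99,"k":[76,9,53],"x":[22,42,92]}}
After op 7 (add /rz 78): {"gq":{"i":{"dm":32,"gbo":24,"vw":35,"x":80},"lqq":[96,35,50],"zu":[22,64]},"hh":{"k":[28,21],"lky":{"j":99,"l":86,"tfw":28},"n":[63,92,77,86],"rq":[6,18,70]},"ncv":{"a":{"b":50,"hu":58,"tv":4},"ce":99,"k":[76,9,53],"x":[22,42,92]},"rz":78}
After op 8 (replace /gq/lqq 10): {"gq":{"i":{"dm":32,"gbo":24,"vw":35,"x":80},"lqq":10,"zu":[22,64]},"hh":{"k":[28,21],"lky":{"j":99,"l":86,"tfw":28},"n":[63,92,77,86],"rq":[6,18,70]},"ncv":{"a":{"b":50,"hu":58,"tv":4},"ce":99,"k":[76,9,53],"x":[22,42,92]},"rz":78}
After op 9 (add /gq/lqq 43): {"gq":{"i":{"dm":32,"gbo":24,"vw":35,"x":80},"lqq":43,"zu":[22,64]},"hh":{"k":[28,21],"lky":{"j":99,"l":86,"tfw":28},"n":[63,92,77,86],"rq":[6,18,70]},"ncv":{"a":{"b":50,"hu":58,"tv":4},"ce":99,"k":[76,9,53],"x":[22,42,92]},"rz":78}
After op 10 (remove /rz): {"gq":{"i":{"dm":32,"gbo":24,"vw":35,"x":80},"lqq":43,"zu":[22,64]},"hh":{"k":[28,21],"lky":{"j":99,"l":86,"tfw":28},"n":[63,92,77,86],"rq":[6,18,70]},"ncv":{"a":{"b":50,"hu":58,"tv":4},"ce":99,"k":[76,9,53],"x":[22,42,92]}}
After op 11 (replace /ncv 43): {"gq":{"i":{"dm":32,"gbo":24,"vw":35,"x":80},"lqq":43,"zu":[22,64]},"hh":{"k":[28,21],"lky":{"j":99,"l":86,"tfw":28},"n":[63,92,77,86],"rq":[6,18,70]},"ncv":43}
After op 12 (replace /gq 58): {"gq":58,"hh":{"k":[28,21],"lky":{"j":99,"l":86,"tfw":28},"n":[63,92,77,86],"rq":[6,18,70]},"ncv":43}
After op 13 (replace /hh/lky/tfw 93): {"gq":58,"hh":{"k":[28,21],"lky":{"j":99,"l":86,"tfw":93},"n":[63,92,77,86],"rq":[6,18,70]},"ncv":43}
After op 14 (add /hh/n/2 6): {"gq":58,"hh":{"k":[28,21],"lky":{"j":99,"l":86,"tfw":93},"n":[63,92,6,77,86],"rq":[6,18,70]},"ncv":43}
After op 15 (replace /hh/rq/2 38): {"gq":58,"hh":{"k":[28,21],"lky":{"j":99,"l":86,"tfw":93},"n":[63,92,6,77,86],"rq":[6,18,38]},"ncv":43}
After op 16 (replace /hh/n/0 75): {"gq":58,"hh":{"k":[28,21],"lky":{"j":99,"l":86,"tfw":93},"n":[75,92,6,77,86],"rq":[6,18,38]},"ncv":43}
After op 17 (add /hh/hbq 49): {"gq":58,"hh":{"hbq":49,"k":[28,21],"lky":{"j":99,"l":86,"tfw":93},"n":[75,92,6,77,86],"rq":[6,18,38]},"ncv":43}
After op 18 (replace /hh 31): {"gq":58,"hh":31,"ncv":43}
After op 19 (add /fow 78): {"fow":78,"gq":58,"hh":31,"ncv":43}
After op 20 (add /fow 82): {"fow":82,"gq":58,"hh":31,"ncv":43}
After op 21 (add /fow 88): {"fow":88,"gq":58,"hh":31,"ncv":43}
After op 22 (replace /ncv 81): {"fow":88,"gq":58,"hh":31,"ncv":81}
After op 23 (add /jo 33): {"fow":88,"gq":58,"hh":31,"jo":33,"ncv":81}
Size at the root: 5

Answer: 5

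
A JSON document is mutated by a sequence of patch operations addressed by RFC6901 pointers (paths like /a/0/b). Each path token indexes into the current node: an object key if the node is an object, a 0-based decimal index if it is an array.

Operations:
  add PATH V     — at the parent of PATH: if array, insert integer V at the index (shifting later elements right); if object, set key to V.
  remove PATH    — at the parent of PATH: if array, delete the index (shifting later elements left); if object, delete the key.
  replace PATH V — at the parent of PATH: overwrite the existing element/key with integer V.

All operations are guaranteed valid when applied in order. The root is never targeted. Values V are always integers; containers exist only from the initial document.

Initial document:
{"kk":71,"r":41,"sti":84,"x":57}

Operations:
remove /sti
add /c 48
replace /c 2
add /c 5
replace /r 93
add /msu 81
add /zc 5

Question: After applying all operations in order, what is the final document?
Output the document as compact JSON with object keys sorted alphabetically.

After op 1 (remove /sti): {"kk":71,"r":41,"x":57}
After op 2 (add /c 48): {"c":48,"kk":71,"r":41,"x":57}
After op 3 (replace /c 2): {"c":2,"kk":71,"r":41,"x":57}
After op 4 (add /c 5): {"c":5,"kk":71,"r":41,"x":57}
After op 5 (replace /r 93): {"c":5,"kk":71,"r":93,"x":57}
After op 6 (add /msu 81): {"c":5,"kk":71,"msu":81,"r":93,"x":57}
After op 7 (add /zc 5): {"c":5,"kk":71,"msu":81,"r":93,"x":57,"zc":5}

Answer: {"c":5,"kk":71,"msu":81,"r":93,"x":57,"zc":5}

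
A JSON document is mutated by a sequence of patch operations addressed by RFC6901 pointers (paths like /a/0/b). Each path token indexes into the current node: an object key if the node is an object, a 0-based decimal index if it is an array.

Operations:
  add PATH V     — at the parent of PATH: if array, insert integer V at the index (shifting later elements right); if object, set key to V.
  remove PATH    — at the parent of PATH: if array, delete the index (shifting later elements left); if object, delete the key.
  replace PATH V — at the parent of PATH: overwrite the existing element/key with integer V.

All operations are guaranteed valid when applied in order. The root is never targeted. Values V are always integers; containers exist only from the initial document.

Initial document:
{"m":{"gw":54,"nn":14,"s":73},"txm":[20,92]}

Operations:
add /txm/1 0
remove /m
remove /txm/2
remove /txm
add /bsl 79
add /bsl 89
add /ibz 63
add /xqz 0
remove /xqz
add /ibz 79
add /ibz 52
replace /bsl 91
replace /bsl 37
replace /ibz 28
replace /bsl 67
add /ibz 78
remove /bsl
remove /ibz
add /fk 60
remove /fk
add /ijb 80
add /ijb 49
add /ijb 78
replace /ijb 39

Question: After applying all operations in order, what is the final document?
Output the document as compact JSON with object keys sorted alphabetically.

After op 1 (add /txm/1 0): {"m":{"gw":54,"nn":14,"s":73},"txm":[20,0,92]}
After op 2 (remove /m): {"txm":[20,0,92]}
After op 3 (remove /txm/2): {"txm":[20,0]}
After op 4 (remove /txm): {}
After op 5 (add /bsl 79): {"bsl":79}
After op 6 (add /bsl 89): {"bsl":89}
After op 7 (add /ibz 63): {"bsl":89,"ibz":63}
After op 8 (add /xqz 0): {"bsl":89,"ibz":63,"xqz":0}
After op 9 (remove /xqz): {"bsl":89,"ibz":63}
After op 10 (add /ibz 79): {"bsl":89,"ibz":79}
After op 11 (add /ibz 52): {"bsl":89,"ibz":52}
After op 12 (replace /bsl 91): {"bsl":91,"ibz":52}
After op 13 (replace /bsl 37): {"bsl":37,"ibz":52}
After op 14 (replace /ibz 28): {"bsl":37,"ibz":28}
After op 15 (replace /bsl 67): {"bsl":67,"ibz":28}
After op 16 (add /ibz 78): {"bsl":67,"ibz":78}
After op 17 (remove /bsl): {"ibz":78}
After op 18 (remove /ibz): {}
After op 19 (add /fk 60): {"fk":60}
After op 20 (remove /fk): {}
After op 21 (add /ijb 80): {"ijb":80}
After op 22 (add /ijb 49): {"ijb":49}
After op 23 (add /ijb 78): {"ijb":78}
After op 24 (replace /ijb 39): {"ijb":39}

Answer: {"ijb":39}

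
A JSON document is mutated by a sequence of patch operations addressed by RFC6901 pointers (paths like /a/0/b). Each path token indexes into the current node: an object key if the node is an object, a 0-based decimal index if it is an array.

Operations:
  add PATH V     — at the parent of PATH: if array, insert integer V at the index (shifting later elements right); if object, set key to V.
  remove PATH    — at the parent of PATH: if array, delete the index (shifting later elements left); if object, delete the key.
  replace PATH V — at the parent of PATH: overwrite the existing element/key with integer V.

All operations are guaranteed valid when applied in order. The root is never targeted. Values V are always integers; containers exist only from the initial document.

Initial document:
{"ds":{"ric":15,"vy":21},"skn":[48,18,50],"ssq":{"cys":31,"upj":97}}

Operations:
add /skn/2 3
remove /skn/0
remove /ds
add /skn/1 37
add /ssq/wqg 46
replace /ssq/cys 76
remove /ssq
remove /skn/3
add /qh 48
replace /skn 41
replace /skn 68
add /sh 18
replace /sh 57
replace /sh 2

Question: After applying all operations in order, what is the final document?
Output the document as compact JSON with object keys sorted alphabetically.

Answer: {"qh":48,"sh":2,"skn":68}

Derivation:
After op 1 (add /skn/2 3): {"ds":{"ric":15,"vy":21},"skn":[48,18,3,50],"ssq":{"cys":31,"upj":97}}
After op 2 (remove /skn/0): {"ds":{"ric":15,"vy":21},"skn":[18,3,50],"ssq":{"cys":31,"upj":97}}
After op 3 (remove /ds): {"skn":[18,3,50],"ssq":{"cys":31,"upj":97}}
After op 4 (add /skn/1 37): {"skn":[18,37,3,50],"ssq":{"cys":31,"upj":97}}
After op 5 (add /ssq/wqg 46): {"skn":[18,37,3,50],"ssq":{"cys":31,"upj":97,"wqg":46}}
After op 6 (replace /ssq/cys 76): {"skn":[18,37,3,50],"ssq":{"cys":76,"upj":97,"wqg":46}}
After op 7 (remove /ssq): {"skn":[18,37,3,50]}
After op 8 (remove /skn/3): {"skn":[18,37,3]}
After op 9 (add /qh 48): {"qh":48,"skn":[18,37,3]}
After op 10 (replace /skn 41): {"qh":48,"skn":41}
After op 11 (replace /skn 68): {"qh":48,"skn":68}
After op 12 (add /sh 18): {"qh":48,"sh":18,"skn":68}
After op 13 (replace /sh 57): {"qh":48,"sh":57,"skn":68}
After op 14 (replace /sh 2): {"qh":48,"sh":2,"skn":68}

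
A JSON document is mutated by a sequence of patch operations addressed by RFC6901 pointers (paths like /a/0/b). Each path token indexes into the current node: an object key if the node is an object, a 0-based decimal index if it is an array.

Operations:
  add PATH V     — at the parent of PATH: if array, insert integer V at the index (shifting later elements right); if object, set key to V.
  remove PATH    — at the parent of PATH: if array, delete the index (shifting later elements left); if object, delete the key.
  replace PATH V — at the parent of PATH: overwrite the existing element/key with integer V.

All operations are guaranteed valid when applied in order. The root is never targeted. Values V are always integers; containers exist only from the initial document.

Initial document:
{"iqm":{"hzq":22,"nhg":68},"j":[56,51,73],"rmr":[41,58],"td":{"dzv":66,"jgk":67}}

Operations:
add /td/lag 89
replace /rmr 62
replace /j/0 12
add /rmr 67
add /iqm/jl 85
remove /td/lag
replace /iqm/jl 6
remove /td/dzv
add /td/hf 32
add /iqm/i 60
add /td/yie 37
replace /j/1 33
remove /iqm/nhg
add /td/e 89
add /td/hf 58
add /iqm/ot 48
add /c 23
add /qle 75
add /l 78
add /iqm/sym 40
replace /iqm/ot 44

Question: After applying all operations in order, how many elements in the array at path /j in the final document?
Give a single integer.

After op 1 (add /td/lag 89): {"iqm":{"hzq":22,"nhg":68},"j":[56,51,73],"rmr":[41,58],"td":{"dzv":66,"jgk":67,"lag":89}}
After op 2 (replace /rmr 62): {"iqm":{"hzq":22,"nhg":68},"j":[56,51,73],"rmr":62,"td":{"dzv":66,"jgk":67,"lag":89}}
After op 3 (replace /j/0 12): {"iqm":{"hzq":22,"nhg":68},"j":[12,51,73],"rmr":62,"td":{"dzv":66,"jgk":67,"lag":89}}
After op 4 (add /rmr 67): {"iqm":{"hzq":22,"nhg":68},"j":[12,51,73],"rmr":67,"td":{"dzv":66,"jgk":67,"lag":89}}
After op 5 (add /iqm/jl 85): {"iqm":{"hzq":22,"jl":85,"nhg":68},"j":[12,51,73],"rmr":67,"td":{"dzv":66,"jgk":67,"lag":89}}
After op 6 (remove /td/lag): {"iqm":{"hzq":22,"jl":85,"nhg":68},"j":[12,51,73],"rmr":67,"td":{"dzv":66,"jgk":67}}
After op 7 (replace /iqm/jl 6): {"iqm":{"hzq":22,"jl":6,"nhg":68},"j":[12,51,73],"rmr":67,"td":{"dzv":66,"jgk":67}}
After op 8 (remove /td/dzv): {"iqm":{"hzq":22,"jl":6,"nhg":68},"j":[12,51,73],"rmr":67,"td":{"jgk":67}}
After op 9 (add /td/hf 32): {"iqm":{"hzq":22,"jl":6,"nhg":68},"j":[12,51,73],"rmr":67,"td":{"hf":32,"jgk":67}}
After op 10 (add /iqm/i 60): {"iqm":{"hzq":22,"i":60,"jl":6,"nhg":68},"j":[12,51,73],"rmr":67,"td":{"hf":32,"jgk":67}}
After op 11 (add /td/yie 37): {"iqm":{"hzq":22,"i":60,"jl":6,"nhg":68},"j":[12,51,73],"rmr":67,"td":{"hf":32,"jgk":67,"yie":37}}
After op 12 (replace /j/1 33): {"iqm":{"hzq":22,"i":60,"jl":6,"nhg":68},"j":[12,33,73],"rmr":67,"td":{"hf":32,"jgk":67,"yie":37}}
After op 13 (remove /iqm/nhg): {"iqm":{"hzq":22,"i":60,"jl":6},"j":[12,33,73],"rmr":67,"td":{"hf":32,"jgk":67,"yie":37}}
After op 14 (add /td/e 89): {"iqm":{"hzq":22,"i":60,"jl":6},"j":[12,33,73],"rmr":67,"td":{"e":89,"hf":32,"jgk":67,"yie":37}}
After op 15 (add /td/hf 58): {"iqm":{"hzq":22,"i":60,"jl":6},"j":[12,33,73],"rmr":67,"td":{"e":89,"hf":58,"jgk":67,"yie":37}}
After op 16 (add /iqm/ot 48): {"iqm":{"hzq":22,"i":60,"jl":6,"ot":48},"j":[12,33,73],"rmr":67,"td":{"e":89,"hf":58,"jgk":67,"yie":37}}
After op 17 (add /c 23): {"c":23,"iqm":{"hzq":22,"i":60,"jl":6,"ot":48},"j":[12,33,73],"rmr":67,"td":{"e":89,"hf":58,"jgk":67,"yie":37}}
After op 18 (add /qle 75): {"c":23,"iqm":{"hzq":22,"i":60,"jl":6,"ot":48},"j":[12,33,73],"qle":75,"rmr":67,"td":{"e":89,"hf":58,"jgk":67,"yie":37}}
After op 19 (add /l 78): {"c":23,"iqm":{"hzq":22,"i":60,"jl":6,"ot":48},"j":[12,33,73],"l":78,"qle":75,"rmr":67,"td":{"e":89,"hf":58,"jgk":67,"yie":37}}
After op 20 (add /iqm/sym 40): {"c":23,"iqm":{"hzq":22,"i":60,"jl":6,"ot":48,"sym":40},"j":[12,33,73],"l":78,"qle":75,"rmr":67,"td":{"e":89,"hf":58,"jgk":67,"yie":37}}
After op 21 (replace /iqm/ot 44): {"c":23,"iqm":{"hzq":22,"i":60,"jl":6,"ot":44,"sym":40},"j":[12,33,73],"l":78,"qle":75,"rmr":67,"td":{"e":89,"hf":58,"jgk":67,"yie":37}}
Size at path /j: 3

Answer: 3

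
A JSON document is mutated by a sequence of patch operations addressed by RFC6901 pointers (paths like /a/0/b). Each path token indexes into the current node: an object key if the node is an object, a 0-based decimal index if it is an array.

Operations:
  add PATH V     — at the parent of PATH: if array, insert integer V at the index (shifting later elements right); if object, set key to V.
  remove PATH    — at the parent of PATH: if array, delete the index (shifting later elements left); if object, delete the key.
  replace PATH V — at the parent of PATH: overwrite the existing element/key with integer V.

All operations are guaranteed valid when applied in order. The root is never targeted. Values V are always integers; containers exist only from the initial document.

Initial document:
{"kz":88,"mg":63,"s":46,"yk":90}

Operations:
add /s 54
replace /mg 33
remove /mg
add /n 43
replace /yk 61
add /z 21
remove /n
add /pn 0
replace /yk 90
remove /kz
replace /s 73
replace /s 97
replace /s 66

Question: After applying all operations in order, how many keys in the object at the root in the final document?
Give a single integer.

After op 1 (add /s 54): {"kz":88,"mg":63,"s":54,"yk":90}
After op 2 (replace /mg 33): {"kz":88,"mg":33,"s":54,"yk":90}
After op 3 (remove /mg): {"kz":88,"s":54,"yk":90}
After op 4 (add /n 43): {"kz":88,"n":43,"s":54,"yk":90}
After op 5 (replace /yk 61): {"kz":88,"n":43,"s":54,"yk":61}
After op 6 (add /z 21): {"kz":88,"n":43,"s":54,"yk":61,"z":21}
After op 7 (remove /n): {"kz":88,"s":54,"yk":61,"z":21}
After op 8 (add /pn 0): {"kz":88,"pn":0,"s":54,"yk":61,"z":21}
After op 9 (replace /yk 90): {"kz":88,"pn":0,"s":54,"yk":90,"z":21}
After op 10 (remove /kz): {"pn":0,"s":54,"yk":90,"z":21}
After op 11 (replace /s 73): {"pn":0,"s":73,"yk":90,"z":21}
After op 12 (replace /s 97): {"pn":0,"s":97,"yk":90,"z":21}
After op 13 (replace /s 66): {"pn":0,"s":66,"yk":90,"z":21}
Size at the root: 4

Answer: 4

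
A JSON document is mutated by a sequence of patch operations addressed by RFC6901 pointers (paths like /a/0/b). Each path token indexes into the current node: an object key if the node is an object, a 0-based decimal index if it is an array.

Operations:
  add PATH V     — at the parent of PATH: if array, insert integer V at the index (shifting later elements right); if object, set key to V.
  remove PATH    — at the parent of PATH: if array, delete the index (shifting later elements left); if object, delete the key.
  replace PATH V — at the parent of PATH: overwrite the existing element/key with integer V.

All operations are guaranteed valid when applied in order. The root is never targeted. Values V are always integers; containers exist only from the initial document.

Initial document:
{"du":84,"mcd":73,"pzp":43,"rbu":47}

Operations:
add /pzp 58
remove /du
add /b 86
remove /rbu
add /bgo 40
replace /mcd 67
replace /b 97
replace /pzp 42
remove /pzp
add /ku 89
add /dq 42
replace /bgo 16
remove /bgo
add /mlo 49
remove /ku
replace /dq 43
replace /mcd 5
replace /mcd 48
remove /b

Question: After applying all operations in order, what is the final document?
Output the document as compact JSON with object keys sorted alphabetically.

Answer: {"dq":43,"mcd":48,"mlo":49}

Derivation:
After op 1 (add /pzp 58): {"du":84,"mcd":73,"pzp":58,"rbu":47}
After op 2 (remove /du): {"mcd":73,"pzp":58,"rbu":47}
After op 3 (add /b 86): {"b":86,"mcd":73,"pzp":58,"rbu":47}
After op 4 (remove /rbu): {"b":86,"mcd":73,"pzp":58}
After op 5 (add /bgo 40): {"b":86,"bgo":40,"mcd":73,"pzp":58}
After op 6 (replace /mcd 67): {"b":86,"bgo":40,"mcd":67,"pzp":58}
After op 7 (replace /b 97): {"b":97,"bgo":40,"mcd":67,"pzp":58}
After op 8 (replace /pzp 42): {"b":97,"bgo":40,"mcd":67,"pzp":42}
After op 9 (remove /pzp): {"b":97,"bgo":40,"mcd":67}
After op 10 (add /ku 89): {"b":97,"bgo":40,"ku":89,"mcd":67}
After op 11 (add /dq 42): {"b":97,"bgo":40,"dq":42,"ku":89,"mcd":67}
After op 12 (replace /bgo 16): {"b":97,"bgo":16,"dq":42,"ku":89,"mcd":67}
After op 13 (remove /bgo): {"b":97,"dq":42,"ku":89,"mcd":67}
After op 14 (add /mlo 49): {"b":97,"dq":42,"ku":89,"mcd":67,"mlo":49}
After op 15 (remove /ku): {"b":97,"dq":42,"mcd":67,"mlo":49}
After op 16 (replace /dq 43): {"b":97,"dq":43,"mcd":67,"mlo":49}
After op 17 (replace /mcd 5): {"b":97,"dq":43,"mcd":5,"mlo":49}
After op 18 (replace /mcd 48): {"b":97,"dq":43,"mcd":48,"mlo":49}
After op 19 (remove /b): {"dq":43,"mcd":48,"mlo":49}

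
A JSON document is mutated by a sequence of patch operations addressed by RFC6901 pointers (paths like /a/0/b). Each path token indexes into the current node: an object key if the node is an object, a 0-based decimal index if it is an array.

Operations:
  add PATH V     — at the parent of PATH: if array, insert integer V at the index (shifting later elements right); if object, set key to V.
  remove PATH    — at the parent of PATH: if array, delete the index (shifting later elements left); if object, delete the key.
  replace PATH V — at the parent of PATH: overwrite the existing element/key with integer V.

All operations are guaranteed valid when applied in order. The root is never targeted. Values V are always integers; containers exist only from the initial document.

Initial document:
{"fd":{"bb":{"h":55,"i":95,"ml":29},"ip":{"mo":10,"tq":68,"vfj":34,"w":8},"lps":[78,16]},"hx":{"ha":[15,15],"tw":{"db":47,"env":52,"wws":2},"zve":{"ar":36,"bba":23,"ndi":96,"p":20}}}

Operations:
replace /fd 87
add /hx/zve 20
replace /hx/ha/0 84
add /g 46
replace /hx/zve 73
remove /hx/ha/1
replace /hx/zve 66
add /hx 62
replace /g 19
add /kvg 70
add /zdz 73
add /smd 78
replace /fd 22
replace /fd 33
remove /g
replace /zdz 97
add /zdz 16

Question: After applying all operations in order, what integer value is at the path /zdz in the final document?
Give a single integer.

Answer: 16

Derivation:
After op 1 (replace /fd 87): {"fd":87,"hx":{"ha":[15,15],"tw":{"db":47,"env":52,"wws":2},"zve":{"ar":36,"bba":23,"ndi":96,"p":20}}}
After op 2 (add /hx/zve 20): {"fd":87,"hx":{"ha":[15,15],"tw":{"db":47,"env":52,"wws":2},"zve":20}}
After op 3 (replace /hx/ha/0 84): {"fd":87,"hx":{"ha":[84,15],"tw":{"db":47,"env":52,"wws":2},"zve":20}}
After op 4 (add /g 46): {"fd":87,"g":46,"hx":{"ha":[84,15],"tw":{"db":47,"env":52,"wws":2},"zve":20}}
After op 5 (replace /hx/zve 73): {"fd":87,"g":46,"hx":{"ha":[84,15],"tw":{"db":47,"env":52,"wws":2},"zve":73}}
After op 6 (remove /hx/ha/1): {"fd":87,"g":46,"hx":{"ha":[84],"tw":{"db":47,"env":52,"wws":2},"zve":73}}
After op 7 (replace /hx/zve 66): {"fd":87,"g":46,"hx":{"ha":[84],"tw":{"db":47,"env":52,"wws":2},"zve":66}}
After op 8 (add /hx 62): {"fd":87,"g":46,"hx":62}
After op 9 (replace /g 19): {"fd":87,"g":19,"hx":62}
After op 10 (add /kvg 70): {"fd":87,"g":19,"hx":62,"kvg":70}
After op 11 (add /zdz 73): {"fd":87,"g":19,"hx":62,"kvg":70,"zdz":73}
After op 12 (add /smd 78): {"fd":87,"g":19,"hx":62,"kvg":70,"smd":78,"zdz":73}
After op 13 (replace /fd 22): {"fd":22,"g":19,"hx":62,"kvg":70,"smd":78,"zdz":73}
After op 14 (replace /fd 33): {"fd":33,"g":19,"hx":62,"kvg":70,"smd":78,"zdz":73}
After op 15 (remove /g): {"fd":33,"hx":62,"kvg":70,"smd":78,"zdz":73}
After op 16 (replace /zdz 97): {"fd":33,"hx":62,"kvg":70,"smd":78,"zdz":97}
After op 17 (add /zdz 16): {"fd":33,"hx":62,"kvg":70,"smd":78,"zdz":16}
Value at /zdz: 16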